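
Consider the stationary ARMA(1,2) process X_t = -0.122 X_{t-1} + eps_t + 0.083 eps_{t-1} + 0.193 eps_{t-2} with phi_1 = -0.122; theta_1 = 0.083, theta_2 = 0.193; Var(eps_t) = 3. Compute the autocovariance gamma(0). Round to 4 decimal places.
\gamma(0) = 3.1237

Multiply the model equation by X_{t-k} and take expectations. With theta_0 = psi_0 = 1 and psi_j the MA(infinity) weights, this gives
  gamma(k) - sum_i phi_i gamma(k-i) = c_k,
  c_k = sigma^2 * sum_{j=k..q} theta_j psi_{j-k}   (c_k = 0 for k > q),
using gamma(-m) = gamma(m).
psi-weights needed (psi_j = theta_j + sum_i phi_i psi_{j-i}):
  psi_1 = theta_1 + phi_1 = 0.083 + (-0.122) = -0.039
  psi_2 = theta_2 + phi_1 psi_1 = 0.193 + (-0.122)(-0.039) = 0.197758
Right-hand sides:
  c_0 = sigma^2 (1 + theta_1 psi_1 + theta_2 psi_2) = 3 * (1 + (0.083)(-0.039) + (0.193)(0.197758)) = 3 * 1.03493 = 3.104791
  c_1 = sigma^2 (theta_1 + theta_2 psi_1) = 3 * (0.083 + (0.193)(-0.039)) = 0.226419
  c_2 = sigma^2 theta_2 = 3 * (0.193) = 0.579
Equations for k = 0 and k = 1 (AR order 1):
  gamma(0) = phi_1 gamma(1) + c_0
  gamma(1) = phi_1 gamma(0) + c_1
Substituting the second into the first: gamma(0) (1 - phi_1^2) = c_0 + phi_1 c_1, so
  gamma(0) = (c_0 + phi_1 c_1) / (1 - phi_1^2) = (3.104791 + (-0.122)(0.226419)) / (1 - (-0.122)^2) = 3.077168 / 0.985116 = 3.12366.
Therefore gamma(0) = 3.1237 (to 4 decimal places).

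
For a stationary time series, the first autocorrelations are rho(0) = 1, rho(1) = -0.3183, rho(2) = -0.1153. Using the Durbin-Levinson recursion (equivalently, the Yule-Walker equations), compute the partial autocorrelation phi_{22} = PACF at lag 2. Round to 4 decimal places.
\phi_{22} = -0.2410

The PACF at lag k is phi_{kk}, the last component of the solution
to the Yule-Walker system G_k phi = r_k where
  (G_k)_{ij} = rho(|i - j|), (r_k)_i = rho(i), i,j = 1..k.
Equivalently, Durbin-Levinson gives phi_{kk} iteratively:
  phi_{11} = rho(1)
  phi_{kk} = [rho(k) - sum_{j=1..k-1} phi_{k-1,j} rho(k-j)]
            / [1 - sum_{j=1..k-1} phi_{k-1,j} rho(j)],
  phi_{k,j} = phi_{k-1,j} - phi_{kk} phi_{k-1,k-j},  j = 1..k-1.
Step k = 1:
  phi_11 = rho(1) = -0.3183.
Step k = 2:
  phi_22 = [rho(2) - phi_11 rho(1)] / [1 - phi_11 rho(1)] = [-0.1153 - (-0.3183)(-0.3183)] / [1 - (-0.3183)(-0.3183)]
         = -0.21661489 / 0.89868511 = -0.241.
Therefore phi_{22} = -0.2410.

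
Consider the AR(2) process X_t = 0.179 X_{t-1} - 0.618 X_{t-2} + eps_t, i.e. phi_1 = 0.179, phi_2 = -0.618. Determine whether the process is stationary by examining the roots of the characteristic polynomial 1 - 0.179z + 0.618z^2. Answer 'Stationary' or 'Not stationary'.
\text{Stationary}

The AR(p) characteristic polynomial is P(z) = 1 - 0.179z + 0.618z^2.
Stationarity requires all roots to lie outside the unit circle, i.e. |z| > 1 for every root.
Set 1 + (-0.179) z + (0.618) z^2 = 0, i.e. a z^2 + b z + c = 0 with a = 0.618, b = -0.179, c = 1.
Discriminant D = b^2 - 4ac = (-0.179)^2 - 4*(0.618)*1 = 0.032041 - (2.472) = -2.439959.
D < 0, so the roots are the complex-conjugate pair z = (-b +/- i sqrt(-D)) / (2a) = 0.1448 +/- 1.2638i.
For a conjugate pair |z|^2 = z * conj(z) = (product of roots) = c/a = 1/(0.618) = 1.618123, so |z| = sqrt(1.618123) = 1.2721 for both roots.
Moduli of all roots: 1.2721, 1.2721.
All moduli strictly greater than 1? Yes.
Verdict: Stationary.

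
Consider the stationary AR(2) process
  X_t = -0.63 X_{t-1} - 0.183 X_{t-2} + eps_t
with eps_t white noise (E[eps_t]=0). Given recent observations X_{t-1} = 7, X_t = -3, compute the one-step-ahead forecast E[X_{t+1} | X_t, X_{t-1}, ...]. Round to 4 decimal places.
E[X_{t+1} \mid \mathcal F_t] = 0.6090

For an AR(p) model X_t = c + sum_i phi_i X_{t-i} + eps_t, the
one-step-ahead conditional mean is
  E[X_{t+1} | X_t, ...] = c + sum_i phi_i X_{t+1-i}.
Substitute known values:
  E[X_{t+1} | ...] = (-0.63) * (-3) + (-0.183) * (7)
                   = 0.6090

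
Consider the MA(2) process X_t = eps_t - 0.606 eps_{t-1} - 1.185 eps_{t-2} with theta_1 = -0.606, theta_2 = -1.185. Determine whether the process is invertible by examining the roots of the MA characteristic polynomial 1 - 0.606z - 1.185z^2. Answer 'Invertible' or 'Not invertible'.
\text{Not invertible}

The MA(q) characteristic polynomial is P(z) = 1 - 0.606z - 1.185z^2.
Invertibility requires all roots to lie outside the unit circle, i.e. |z| > 1 for every root.
Set 1 + (-0.606) z + (-1.185) z^2 = 0, i.e. a z^2 + b z + c = 0 with a = -1.185, b = -0.606, c = 1.
Discriminant D = b^2 - 4ac = (-0.606)^2 - 4*(-1.185)*1 = 0.367236 - (-4.74) = 5.107236.
D >= 0, so the roots are real: z = (-b +/- sqrt(D)) / (2a) = (0.606 +/- 2.259919) / (-2.37).
  z_1 = (0.606 + 2.259919) / (-2.37) = -1.2092,   |z_1| = 1.2092.
  z_2 = (0.606 - 2.259919) / (-2.37) = 0.6979,   |z_2| = 0.6979.
Moduli of all roots: 1.2092, 0.6979.
All moduli strictly greater than 1? No.
Verdict: Not invertible.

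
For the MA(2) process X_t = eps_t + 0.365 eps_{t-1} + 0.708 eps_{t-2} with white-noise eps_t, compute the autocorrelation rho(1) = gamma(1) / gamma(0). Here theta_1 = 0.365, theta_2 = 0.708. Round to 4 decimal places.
\rho(1) = 0.3814

For an MA(q) process with theta_0 = 1, the autocovariance is
  gamma(k) = sigma^2 * sum_{i=0..q-k} theta_i * theta_{i+k},
and rho(k) = gamma(k) / gamma(0). Sigma^2 cancels.
  numerator   = (1)*(0.365) + (0.365)*(0.708) = 0.62342.
  denominator = (1)^2 + (0.365)^2 + (0.708)^2 = 1.634489.
  rho(1) = 0.62342 / 1.634489 = 0.3814.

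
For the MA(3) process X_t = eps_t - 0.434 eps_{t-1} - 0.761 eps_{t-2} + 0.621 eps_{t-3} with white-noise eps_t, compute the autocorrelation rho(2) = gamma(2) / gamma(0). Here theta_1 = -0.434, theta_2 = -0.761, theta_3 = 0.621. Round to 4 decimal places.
\rho(2) = -0.4786

For an MA(q) process with theta_0 = 1, the autocovariance is
  gamma(k) = sigma^2 * sum_{i=0..q-k} theta_i * theta_{i+k},
and rho(k) = gamma(k) / gamma(0). Sigma^2 cancels.
  numerator   = (1)*(-0.761) + (-0.434)*(0.621) = -1.030514.
  denominator = (1)^2 + (-0.434)^2 + (-0.761)^2 + (0.621)^2 = 2.153118.
  rho(2) = -1.030514 / 2.153118 = -0.4786.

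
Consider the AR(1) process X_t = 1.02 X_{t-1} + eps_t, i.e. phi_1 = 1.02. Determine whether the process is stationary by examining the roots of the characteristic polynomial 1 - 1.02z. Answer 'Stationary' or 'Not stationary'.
\text{Not stationary}

The AR(p) characteristic polynomial is P(z) = 1 - 1.02z.
Stationarity requires all roots to lie outside the unit circle, i.e. |z| > 1 for every root.
This is linear in z: 1 + (-1.02) z = 0  =>  z = -1/(-1.02) = 0.980392,  |z| = 0.980392.
Moduli of all roots: 0.9804.
All moduli strictly greater than 1? No.
Verdict: Not stationary.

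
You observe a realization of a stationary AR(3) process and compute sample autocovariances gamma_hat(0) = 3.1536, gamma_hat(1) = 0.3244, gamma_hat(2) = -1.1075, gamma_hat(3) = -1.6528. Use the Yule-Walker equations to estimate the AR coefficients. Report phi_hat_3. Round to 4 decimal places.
\hat\phi_{3} = -0.5100

The Yule-Walker equations for an AR(p) process read, in matrix form,
  Gamma_p phi = r_p,   with   (Gamma_p)_{ij} = gamma(|i - j|),
                       (r_p)_i = gamma(i),   i,j = 1..p.
Substitute the sample gammas (Toeplitz matrix and right-hand side of size 3):
  Gamma_p = [[3.1536, 0.3244, -1.1075], [0.3244, 3.1536, 0.3244], [-1.1075, 0.3244, 3.1536]]
  r_p     = [0.3244, -1.1075, -1.6528]
Written out (R1..R3):
  (R1) 3.1536 phi_1 + 0.3244 phi_2 - 1.1075 phi_3 = 0.3244
  (R2) 0.3244 phi_1 + 3.1536 phi_2 + 0.3244 phi_3 = -1.1075
  (R3) -1.1075 phi_1 + 0.3244 phi_2 + 3.1536 phi_3 = -1.6528
Gaussian elimination:
  R2 <- R2 - (0.3244/3.1536) R1 = R2 - (0.102867) R1:  3.12023 phi_2 + 0.438325 phi_3 = -1.14087
  R3 <- R3 - (-1.1075/3.1536) R1 = R3 - (-0.351186) R1:  0.438325 phi_2 + 2.764662 phi_3 = -1.538875
  R3 <- R3 - (0.438325/3.12023) R2 = R3 - (0.140478) R2:  2.703086 phi_3 = -1.378608
Back-substitution:
  phi_hat_3 = -1.378608 / 2.703086 = -0.510012
  phi_hat_2 = (-1.14087 - (0.438325)(-0.510012)) / 3.12023 = -0.293991
  phi_hat_1 = (0.3244 - (0.3244)(-0.293991) - (-1.1075)(-0.510012)) / 3.1536 = -0.046001
So phi_hat = [-0.0460, -0.2940, -0.5100].
Therefore phi_hat_3 = -0.5100.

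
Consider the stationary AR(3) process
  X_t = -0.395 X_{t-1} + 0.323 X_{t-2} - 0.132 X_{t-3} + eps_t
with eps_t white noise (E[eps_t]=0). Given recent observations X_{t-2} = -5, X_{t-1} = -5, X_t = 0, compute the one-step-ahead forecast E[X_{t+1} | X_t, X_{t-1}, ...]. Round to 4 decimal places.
E[X_{t+1} \mid \mathcal F_t] = -0.9550

For an AR(p) model X_t = c + sum_i phi_i X_{t-i} + eps_t, the
one-step-ahead conditional mean is
  E[X_{t+1} | X_t, ...] = c + sum_i phi_i X_{t+1-i}.
Substitute known values:
  E[X_{t+1} | ...] = (-0.395) * (0) + (0.323) * (-5) + (-0.132) * (-5)
                   = -0.9550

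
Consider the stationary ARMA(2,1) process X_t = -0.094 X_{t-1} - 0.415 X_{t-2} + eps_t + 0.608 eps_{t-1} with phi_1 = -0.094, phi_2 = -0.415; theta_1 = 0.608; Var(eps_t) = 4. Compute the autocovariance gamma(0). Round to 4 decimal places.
\gamma(0) = 6.2558

Multiply the model equation by X_{t-k} and take expectations. With theta_0 = psi_0 = 1 and psi_j the MA(infinity) weights, this gives
  gamma(k) - sum_i phi_i gamma(k-i) = c_k,
  c_k = sigma^2 * sum_{j=k..q} theta_j psi_{j-k}   (c_k = 0 for k > q),
using gamma(-m) = gamma(m).
psi-weights needed (psi_j = theta_j + sum_i phi_i psi_{j-i}):
  psi_1 = theta_1 + phi_1 = 0.608 + (-0.094) = 0.514
Right-hand sides:
  c_0 = sigma^2 (1 + theta_1 psi_1) = 4 * (1 + (0.608)(0.514)) = 4 * 1.312512 = 5.250048
  c_1 = sigma^2 theta_1 = 4 * (0.608) = 2.432
  c_2 = 0
Equations for k = 0, 1, 2 (AR order 2, c_2 = 0):
  (E0) gamma(0) = phi_1 gamma(1) + phi_2 gamma(2) + c_0
  (E1) gamma(1) = phi_1 gamma(0) + phi_2 gamma(1) + c_1
  (E2) gamma(2) = phi_1 gamma(1) + phi_2 gamma(0)
From (E1): gamma(1) = A gamma(0) + B with
  A = phi_1 / (1 - phi_2) = -0.094 / 1.415 = -0.066431,   B = c_1 / (1 - phi_2) = 2.432 / 1.415 = 1.718728.
Insert (E2) into (E0): gamma(0) (1 - phi_2^2) = phi_1 (1 + phi_2) gamma(1) + c_0.
  phi_1 (1 + phi_2) = (-0.094)(0.585) = -0.05499,   1 - phi_2^2 = 0.827775.
Replace gamma(1) by A gamma(0) + B and collect gamma(0):
  gamma(0) [0.827775 - (-0.05499)(-0.066431)] = (-0.05499)(1.718728) + 5.250048
  gamma(0) * 0.824122 = 5.155535
  gamma(0) = 5.155535 / 0.824122 = 6.255792.
Therefore gamma(0) = 6.2558 (to 4 decimal places).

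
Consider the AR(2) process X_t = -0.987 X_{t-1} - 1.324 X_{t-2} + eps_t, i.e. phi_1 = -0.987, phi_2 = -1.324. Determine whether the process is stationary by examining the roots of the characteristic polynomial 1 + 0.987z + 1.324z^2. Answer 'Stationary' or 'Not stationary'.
\text{Not stationary}

The AR(p) characteristic polynomial is P(z) = 1 + 0.987z + 1.324z^2.
Stationarity requires all roots to lie outside the unit circle, i.e. |z| > 1 for every root.
Set 1 + (0.987) z + (1.324) z^2 = 0, i.e. a z^2 + b z + c = 0 with a = 1.324, b = 0.987, c = 1.
Discriminant D = b^2 - 4ac = (0.987)^2 - 4*(1.324)*1 = 0.974169 - (5.296) = -4.321831.
D < 0, so the roots are the complex-conjugate pair z = (-b +/- i sqrt(-D)) / (2a) = -0.3727 +/- 0.7851i.
For a conjugate pair |z|^2 = z * conj(z) = (product of roots) = c/a = 1/(1.324) = 0.755287, so |z| = sqrt(0.755287) = 0.8691 for both roots.
Moduli of all roots: 0.8691, 0.8691.
All moduli strictly greater than 1? No.
Verdict: Not stationary.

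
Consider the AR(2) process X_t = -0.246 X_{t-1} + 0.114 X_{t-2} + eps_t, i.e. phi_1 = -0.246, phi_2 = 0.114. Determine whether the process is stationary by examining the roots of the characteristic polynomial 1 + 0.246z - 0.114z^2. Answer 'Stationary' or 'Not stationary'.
\text{Stationary}

The AR(p) characteristic polynomial is P(z) = 1 + 0.246z - 0.114z^2.
Stationarity requires all roots to lie outside the unit circle, i.e. |z| > 1 for every root.
Set 1 + (0.246) z + (-0.114) z^2 = 0, i.e. a z^2 + b z + c = 0 with a = -0.114, b = 0.246, c = 1.
Discriminant D = b^2 - 4ac = (0.246)^2 - 4*(-0.114)*1 = 0.060516 - (-0.456) = 0.516516.
D >= 0, so the roots are real: z = (-b +/- sqrt(D)) / (2a) = (-0.246 +/- 0.71869) / (-0.228).
  z_1 = (-0.246 + 0.71869) / (-0.228) = -2.0732,   |z_1| = 2.0732.
  z_2 = (-0.246 - 0.71869) / (-0.228) = 4.2311,   |z_2| = 4.2311.
Moduli of all roots: 2.0732, 4.2311.
All moduli strictly greater than 1? Yes.
Verdict: Stationary.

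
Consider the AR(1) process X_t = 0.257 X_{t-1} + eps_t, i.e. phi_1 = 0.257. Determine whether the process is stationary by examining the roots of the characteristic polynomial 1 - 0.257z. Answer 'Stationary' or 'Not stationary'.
\text{Stationary}

The AR(p) characteristic polynomial is P(z) = 1 - 0.257z.
Stationarity requires all roots to lie outside the unit circle, i.e. |z| > 1 for every root.
This is linear in z: 1 + (-0.257) z = 0  =>  z = -1/(-0.257) = 3.891051,  |z| = 3.891051.
Moduli of all roots: 3.8911.
All moduli strictly greater than 1? Yes.
Verdict: Stationary.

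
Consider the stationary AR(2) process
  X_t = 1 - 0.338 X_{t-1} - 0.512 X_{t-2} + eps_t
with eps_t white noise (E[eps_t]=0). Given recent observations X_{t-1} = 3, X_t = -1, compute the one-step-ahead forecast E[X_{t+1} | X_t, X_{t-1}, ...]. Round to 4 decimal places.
E[X_{t+1} \mid \mathcal F_t] = -0.1980

For an AR(p) model X_t = c + sum_i phi_i X_{t-i} + eps_t, the
one-step-ahead conditional mean is
  E[X_{t+1} | X_t, ...] = c + sum_i phi_i X_{t+1-i}.
Substitute known values:
  E[X_{t+1} | ...] = 1 + (-0.338) * (-1) + (-0.512) * (3)
                   = -0.1980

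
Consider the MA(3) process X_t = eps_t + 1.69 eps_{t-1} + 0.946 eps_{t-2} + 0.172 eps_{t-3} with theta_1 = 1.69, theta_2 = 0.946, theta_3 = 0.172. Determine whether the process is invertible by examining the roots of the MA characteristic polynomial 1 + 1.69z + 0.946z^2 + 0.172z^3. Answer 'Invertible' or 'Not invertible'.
\text{Invertible}

The MA(q) characteristic polynomial is P(z) = 1 + 1.69z + 0.946z^2 + 0.172z^3.
Invertibility requires all roots to lie outside the unit circle, i.e. |z| > 1 for every root.
Degree 3: look for a simple real root z0 first, then factor out (1 - z/z0) and solve the remaining quadratic.
Testing z0 = -2.5: P(-2.5) = 1 + (1.69)(-2.5) + (0.946)(-2.5)^2 + (0.172)(-2.5)^3
  = 1 + (-4.225) + (5.9125) + (-2.6875) = 0.  So z_0 = -2.5 is a root, |z_0| = 2.5.
Divide out the factor (1 + 0.4 z) = (1 - z/z0) (since 1/z0 = -0.4):
  P(z) = (1 + 0.4 z)(1 + (1.29) z + (0.43) z^2)
  [check: z-coef 1.29 - (-0.4) = 1.69; z^2-coef 0.43 - (-0.4)(1.29) = 0.946; z^3-coef -(-0.4)(0.43) = 0.172.]
Remaining roots from the quadratic factor 1 + (1.29) z + (0.43) z^2:
  Set 1 + (1.29) z + (0.43) z^2 = 0, i.e. a z^2 + b z + c = 0 with a = 0.43, b = 1.29, c = 1.
  Discriminant D = b^2 - 4ac = (1.29)^2 - 4*(0.43)*1 = 1.6641 - (1.72) = -0.0559.
  D < 0, so the roots are the complex-conjugate pair z = (-b +/- i sqrt(-D)) / (2a) = -1.5 +/- 0.2749i.
  For a conjugate pair |z|^2 = z * conj(z) = (product of roots) = c/a = 1/(0.43) = 2.325581, so |z| = sqrt(2.325581) = 1.525 for both roots.
Moduli of all roots: 2.5000, 1.5250, 1.5250.
All moduli strictly greater than 1? Yes.
Verdict: Invertible.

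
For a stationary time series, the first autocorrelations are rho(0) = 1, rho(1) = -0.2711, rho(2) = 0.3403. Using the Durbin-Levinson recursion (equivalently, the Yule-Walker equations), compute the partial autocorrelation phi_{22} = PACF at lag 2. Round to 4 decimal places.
\phi_{22} = 0.2880

The PACF at lag k is phi_{kk}, the last component of the solution
to the Yule-Walker system G_k phi = r_k where
  (G_k)_{ij} = rho(|i - j|), (r_k)_i = rho(i), i,j = 1..k.
Equivalently, Durbin-Levinson gives phi_{kk} iteratively:
  phi_{11} = rho(1)
  phi_{kk} = [rho(k) - sum_{j=1..k-1} phi_{k-1,j} rho(k-j)]
            / [1 - sum_{j=1..k-1} phi_{k-1,j} rho(j)],
  phi_{k,j} = phi_{k-1,j} - phi_{kk} phi_{k-1,k-j},  j = 1..k-1.
Step k = 1:
  phi_11 = rho(1) = -0.2711.
Step k = 2:
  phi_22 = [rho(2) - phi_11 rho(1)] / [1 - phi_11 rho(1)] = [0.3403 - (-0.2711)(-0.2711)] / [1 - (-0.2711)(-0.2711)]
         = 0.26680479 / 0.92650479 = 0.288.
Therefore phi_{22} = 0.2880.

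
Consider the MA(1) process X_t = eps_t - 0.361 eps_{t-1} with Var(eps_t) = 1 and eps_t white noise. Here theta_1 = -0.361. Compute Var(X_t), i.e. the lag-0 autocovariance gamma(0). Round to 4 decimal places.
\gamma(0) = 1.1303

For an MA(q) process X_t = eps_t + sum_i theta_i eps_{t-i} with
Var(eps_t) = sigma^2, the variance is
  gamma(0) = sigma^2 * (1 + sum_i theta_i^2).
  sum_i theta_i^2 = (-0.361)^2 = 0.130321.
  gamma(0) = 1 * (1 + 0.130321) = 1 * 1.130321 = 1.130321, which rounds to 1.1303.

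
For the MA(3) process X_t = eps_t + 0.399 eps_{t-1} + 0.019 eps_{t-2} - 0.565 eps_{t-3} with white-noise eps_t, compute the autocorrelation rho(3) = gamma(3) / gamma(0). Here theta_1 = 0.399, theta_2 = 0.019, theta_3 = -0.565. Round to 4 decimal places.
\rho(3) = -0.3821

For an MA(q) process with theta_0 = 1, the autocovariance is
  gamma(k) = sigma^2 * sum_{i=0..q-k} theta_i * theta_{i+k},
and rho(k) = gamma(k) / gamma(0). Sigma^2 cancels.
  numerator   = (1)*(-0.565) = -0.565.
  denominator = (1)^2 + (0.399)^2 + (0.019)^2 + (-0.565)^2 = 1.478787.
  rho(3) = -0.565 / 1.478787 = -0.3821.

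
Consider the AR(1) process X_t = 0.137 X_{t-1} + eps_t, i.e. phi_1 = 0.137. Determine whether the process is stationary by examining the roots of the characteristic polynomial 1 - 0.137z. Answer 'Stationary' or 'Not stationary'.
\text{Stationary}

The AR(p) characteristic polynomial is P(z) = 1 - 0.137z.
Stationarity requires all roots to lie outside the unit circle, i.e. |z| > 1 for every root.
This is linear in z: 1 + (-0.137) z = 0  =>  z = -1/(-0.137) = 7.29927,  |z| = 7.29927.
Moduli of all roots: 7.2993.
All moduli strictly greater than 1? Yes.
Verdict: Stationary.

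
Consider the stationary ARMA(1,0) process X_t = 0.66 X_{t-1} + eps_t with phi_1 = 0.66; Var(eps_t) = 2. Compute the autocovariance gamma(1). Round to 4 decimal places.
\gamma(1) = 2.3388

Multiply the model equation by X_{t-k} and take expectations. With theta_0 = psi_0 = 1 and psi_j the MA(infinity) weights, this gives
  gamma(k) - sum_i phi_i gamma(k-i) = c_k,
  c_k = sigma^2 * sum_{j=k..q} theta_j psi_{j-k}   (c_k = 0 for k > q),
using gamma(-m) = gamma(m).
Pure AR (q = 0): c_0 = sigma^2 = 2, c_k = 0 for k >= 1.
Equations for k = 0 and k = 1 (AR order 1):
  gamma(0) = phi_1 gamma(1) + c_0
  gamma(1) = phi_1 gamma(0) + c_1
Substituting the second into the first: gamma(0) (1 - phi_1^2) = c_0 + phi_1 c_1, so
  gamma(0) = c_0 / (1 - phi_1^2) = 2 / (1 - (0.66)^2) = 2 / 0.5644 = 3.543586.
  gamma(1) = phi_1 gamma(0) = (0.66)(3.543586) = 2.338767.
Therefore gamma(1) = 2.3388 (to 4 decimal places).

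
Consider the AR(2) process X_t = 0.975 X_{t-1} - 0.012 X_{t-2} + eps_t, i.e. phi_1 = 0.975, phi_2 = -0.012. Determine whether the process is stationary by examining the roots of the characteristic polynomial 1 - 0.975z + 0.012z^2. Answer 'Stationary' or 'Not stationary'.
\text{Stationary}

The AR(p) characteristic polynomial is P(z) = 1 - 0.975z + 0.012z^2.
Stationarity requires all roots to lie outside the unit circle, i.e. |z| > 1 for every root.
Set 1 + (-0.975) z + (0.012) z^2 = 0, i.e. a z^2 + b z + c = 0 with a = 0.012, b = -0.975, c = 1.
Discriminant D = b^2 - 4ac = (-0.975)^2 - 4*(0.012)*1 = 0.950625 - (0.048) = 0.902625.
D >= 0, so the roots are real: z = (-b +/- sqrt(D)) / (2a) = (0.975 +/- 0.950066) / (0.024).
  z_1 = (0.975 + 0.950066) / (0.024) = 80.2111,   |z_1| = 80.2111.
  z_2 = (0.975 - 0.950066) / (0.024) = 1.0389,   |z_2| = 1.0389.
Moduli of all roots: 80.2111, 1.0389.
All moduli strictly greater than 1? Yes.
Verdict: Stationary.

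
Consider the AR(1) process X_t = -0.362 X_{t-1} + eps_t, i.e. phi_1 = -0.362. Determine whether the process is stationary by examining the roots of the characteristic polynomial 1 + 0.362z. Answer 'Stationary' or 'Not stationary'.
\text{Stationary}

The AR(p) characteristic polynomial is P(z) = 1 + 0.362z.
Stationarity requires all roots to lie outside the unit circle, i.e. |z| > 1 for every root.
This is linear in z: 1 + (0.362) z = 0  =>  z = -1/(0.362) = -2.762431,  |z| = 2.762431.
Moduli of all roots: 2.7624.
All moduli strictly greater than 1? Yes.
Verdict: Stationary.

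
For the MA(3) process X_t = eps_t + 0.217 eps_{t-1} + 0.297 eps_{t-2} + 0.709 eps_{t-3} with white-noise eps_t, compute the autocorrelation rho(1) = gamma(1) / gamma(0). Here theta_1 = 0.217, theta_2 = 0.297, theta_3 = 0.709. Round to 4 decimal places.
\rho(1) = 0.3004

For an MA(q) process with theta_0 = 1, the autocovariance is
  gamma(k) = sigma^2 * sum_{i=0..q-k} theta_i * theta_{i+k},
and rho(k) = gamma(k) / gamma(0). Sigma^2 cancels.
  numerator   = (1)*(0.217) + (0.217)*(0.297) + (0.297)*(0.709) = 0.492022.
  denominator = (1)^2 + (0.217)^2 + (0.297)^2 + (0.709)^2 = 1.637979.
  rho(1) = 0.492022 / 1.637979 = 0.3004.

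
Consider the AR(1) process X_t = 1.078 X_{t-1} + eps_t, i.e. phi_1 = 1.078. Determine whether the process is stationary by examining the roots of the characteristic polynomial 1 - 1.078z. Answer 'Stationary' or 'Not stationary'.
\text{Not stationary}

The AR(p) characteristic polynomial is P(z) = 1 - 1.078z.
Stationarity requires all roots to lie outside the unit circle, i.e. |z| > 1 for every root.
This is linear in z: 1 + (-1.078) z = 0  =>  z = -1/(-1.078) = 0.927644,  |z| = 0.927644.
Moduli of all roots: 0.9276.
All moduli strictly greater than 1? No.
Verdict: Not stationary.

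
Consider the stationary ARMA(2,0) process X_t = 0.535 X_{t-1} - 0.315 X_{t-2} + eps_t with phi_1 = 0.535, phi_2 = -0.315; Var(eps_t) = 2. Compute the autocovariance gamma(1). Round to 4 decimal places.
\gamma(1) = 1.0825

Multiply the model equation by X_{t-k} and take expectations. With theta_0 = psi_0 = 1 and psi_j the MA(infinity) weights, this gives
  gamma(k) - sum_i phi_i gamma(k-i) = c_k,
  c_k = sigma^2 * sum_{j=k..q} theta_j psi_{j-k}   (c_k = 0 for k > q),
using gamma(-m) = gamma(m).
Pure AR (q = 0): c_0 = sigma^2 = 2, c_k = 0 for k >= 1.
Equations for k = 0, 1, 2 (AR order 2, c_2 = 0):
  (E0) gamma(0) = phi_1 gamma(1) + phi_2 gamma(2) + c_0
  (E1) gamma(1) = phi_1 gamma(0) + phi_2 gamma(1) + c_1
  (E2) gamma(2) = phi_1 gamma(1) + phi_2 gamma(0)
From (E1): gamma(1) = A gamma(0) + B with
  A = phi_1 / (1 - phi_2) = 0.535 / 1.315 = 0.406844,   B = c_1 / (1 - phi_2) = 0 / 1.315 = 0.
Insert (E2) into (E0): gamma(0) (1 - phi_2^2) = phi_1 (1 + phi_2) gamma(1) + c_0.
  phi_1 (1 + phi_2) = (0.535)(0.685) = 0.366475,   1 - phi_2^2 = 0.900775.
Replace gamma(1) by A gamma(0) + B and collect gamma(0):
  gamma(0) [0.900775 - (0.366475)(0.406844)] = c_0 = 2
  gamma(0) * 0.751677 = 2
  gamma(0) = 2 / 0.751677 = 2.660718.
  gamma(1) = A gamma(0) = (0.406844)(2.660718) = 1.082497.
Therefore gamma(1) = 1.0825 (to 4 decimal places).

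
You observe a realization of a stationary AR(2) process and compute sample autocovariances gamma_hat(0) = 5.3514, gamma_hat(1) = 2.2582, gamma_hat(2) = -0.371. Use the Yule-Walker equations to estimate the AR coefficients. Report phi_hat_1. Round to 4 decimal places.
\hat\phi_{1} = 0.5490

The Yule-Walker equations for an AR(p) process read, in matrix form,
  Gamma_p phi = r_p,   with   (Gamma_p)_{ij} = gamma(|i - j|),
                       (r_p)_i = gamma(i),   i,j = 1..p.
Substitute the sample gammas (Toeplitz matrix and right-hand side of size 2):
  Gamma_p = [[5.3514, 2.2582], [2.2582, 5.3514]]
  r_p     = [2.2582, -0.371]
Written out:
  5.3514 phi_1 + 2.2582 phi_2 = 2.2582
  2.2582 phi_1 + 5.3514 phi_2 = -0.371
Solve by Cramer's rule:
  det = gamma(0)^2 - gamma(1)^2 = (5.3514)^2 - (2.2582)^2 = 28.63748196 - 5.09946724 = 23.53801472
  phi_hat_1 = [gamma(1) gamma(0) - gamma(1) gamma(2)] / det = [(2.2582)(5.3514) - (2.2582)(-0.371)] / 23.53801472 = 12.92232368 / 23.53801472 = 0.549
  phi_hat_2 = [gamma(0) gamma(2) - gamma(1)^2] / det = [(5.3514)(-0.371) - (2.2582)^2] / 23.53801472 = -7.08483664 / 23.53801472 = -0.301
So phi_hat = [0.5490, -0.3010].
Therefore phi_hat_1 = 0.5490.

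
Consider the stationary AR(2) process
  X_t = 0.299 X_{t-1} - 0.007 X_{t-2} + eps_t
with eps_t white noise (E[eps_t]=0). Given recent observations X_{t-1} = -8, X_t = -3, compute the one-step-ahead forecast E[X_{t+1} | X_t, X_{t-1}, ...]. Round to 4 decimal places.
E[X_{t+1} \mid \mathcal F_t] = -0.8410

For an AR(p) model X_t = c + sum_i phi_i X_{t-i} + eps_t, the
one-step-ahead conditional mean is
  E[X_{t+1} | X_t, ...] = c + sum_i phi_i X_{t+1-i}.
Substitute known values:
  E[X_{t+1} | ...] = (0.299) * (-3) + (-0.007) * (-8)
                   = -0.8410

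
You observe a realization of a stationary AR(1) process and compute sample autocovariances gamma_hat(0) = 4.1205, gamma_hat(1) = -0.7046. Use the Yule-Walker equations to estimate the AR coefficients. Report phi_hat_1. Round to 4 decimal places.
\hat\phi_{1} = -0.1710

The Yule-Walker equations for an AR(p) process read, in matrix form,
  Gamma_p phi = r_p,   with   (Gamma_p)_{ij} = gamma(|i - j|),
                       (r_p)_i = gamma(i),   i,j = 1..p.
Substitute the sample gammas (Toeplitz matrix and right-hand side of size 1):
  Gamma_p = [[4.1205]]
  r_p     = [-0.7046]
With p = 1 this is the single equation gamma(0) phi_1 = gamma(1):
  phi_hat_1 = gamma(1) / gamma(0) = -0.7046 / 4.1205 = -0.1710.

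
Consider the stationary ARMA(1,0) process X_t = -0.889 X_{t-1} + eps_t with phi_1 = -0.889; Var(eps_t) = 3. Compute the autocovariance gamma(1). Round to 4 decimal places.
\gamma(1) = -12.7194

Multiply the model equation by X_{t-k} and take expectations. With theta_0 = psi_0 = 1 and psi_j the MA(infinity) weights, this gives
  gamma(k) - sum_i phi_i gamma(k-i) = c_k,
  c_k = sigma^2 * sum_{j=k..q} theta_j psi_{j-k}   (c_k = 0 for k > q),
using gamma(-m) = gamma(m).
Pure AR (q = 0): c_0 = sigma^2 = 3, c_k = 0 for k >= 1.
Equations for k = 0 and k = 1 (AR order 1):
  gamma(0) = phi_1 gamma(1) + c_0
  gamma(1) = phi_1 gamma(0) + c_1
Substituting the second into the first: gamma(0) (1 - phi_1^2) = c_0 + phi_1 c_1, so
  gamma(0) = c_0 / (1 - phi_1^2) = 3 / (1 - (-0.889)^2) = 3 / 0.209679 = 14.307584.
  gamma(1) = phi_1 gamma(0) = (-0.889)(14.307584) = -12.719443.
Therefore gamma(1) = -12.7194 (to 4 decimal places).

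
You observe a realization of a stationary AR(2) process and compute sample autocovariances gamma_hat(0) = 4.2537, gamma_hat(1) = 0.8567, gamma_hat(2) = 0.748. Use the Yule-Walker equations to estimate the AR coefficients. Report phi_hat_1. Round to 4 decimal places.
\hat\phi_{1} = 0.1730

The Yule-Walker equations for an AR(p) process read, in matrix form,
  Gamma_p phi = r_p,   with   (Gamma_p)_{ij} = gamma(|i - j|),
                       (r_p)_i = gamma(i),   i,j = 1..p.
Substitute the sample gammas (Toeplitz matrix and right-hand side of size 2):
  Gamma_p = [[4.2537, 0.8567], [0.8567, 4.2537]]
  r_p     = [0.8567, 0.748]
Written out:
  4.2537 phi_1 + 0.8567 phi_2 = 0.8567
  0.8567 phi_1 + 4.2537 phi_2 = 0.748
Solve by Cramer's rule:
  det = gamma(0)^2 - gamma(1)^2 = (4.2537)^2 - (0.8567)^2 = 18.09396369 - 0.73393489 = 17.3600288
  phi_hat_1 = [gamma(1) gamma(0) - gamma(1) gamma(2)] / det = [(0.8567)(4.2537) - (0.8567)(0.748)] / 17.3600288 = 3.00333319 / 17.3600288 = 0.173
  phi_hat_2 = [gamma(0) gamma(2) - gamma(1)^2] / det = [(4.2537)(0.748) - (0.8567)^2] / 17.3600288 = 2.44783271 / 17.3600288 = 0.141
So phi_hat = [0.1730, 0.1410].
Therefore phi_hat_1 = 0.1730.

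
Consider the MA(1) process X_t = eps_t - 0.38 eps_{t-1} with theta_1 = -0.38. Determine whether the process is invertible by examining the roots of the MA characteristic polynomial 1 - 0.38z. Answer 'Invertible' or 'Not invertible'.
\text{Invertible}

The MA(q) characteristic polynomial is P(z) = 1 - 0.38z.
Invertibility requires all roots to lie outside the unit circle, i.e. |z| > 1 for every root.
This is linear in z: 1 + (-0.38) z = 0  =>  z = -1/(-0.38) = 2.631579,  |z| = 2.631579.
Moduli of all roots: 2.6316.
All moduli strictly greater than 1? Yes.
Verdict: Invertible.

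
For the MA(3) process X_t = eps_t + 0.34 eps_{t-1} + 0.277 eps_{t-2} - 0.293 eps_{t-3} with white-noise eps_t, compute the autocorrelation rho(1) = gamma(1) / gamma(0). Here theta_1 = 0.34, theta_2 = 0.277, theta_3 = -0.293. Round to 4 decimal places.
\rho(1) = 0.2762

For an MA(q) process with theta_0 = 1, the autocovariance is
  gamma(k) = sigma^2 * sum_{i=0..q-k} theta_i * theta_{i+k},
and rho(k) = gamma(k) / gamma(0). Sigma^2 cancels.
  numerator   = (1)*(0.34) + (0.34)*(0.277) + (0.277)*(-0.293) = 0.353019.
  denominator = (1)^2 + (0.34)^2 + (0.277)^2 + (-0.293)^2 = 1.278178.
  rho(1) = 0.353019 / 1.278178 = 0.2762.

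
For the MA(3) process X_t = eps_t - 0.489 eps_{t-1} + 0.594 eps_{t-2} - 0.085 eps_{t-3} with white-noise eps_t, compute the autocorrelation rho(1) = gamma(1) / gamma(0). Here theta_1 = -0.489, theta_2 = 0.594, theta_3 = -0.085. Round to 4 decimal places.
\rho(1) = -0.5190

For an MA(q) process with theta_0 = 1, the autocovariance is
  gamma(k) = sigma^2 * sum_{i=0..q-k} theta_i * theta_{i+k},
and rho(k) = gamma(k) / gamma(0). Sigma^2 cancels.
  numerator   = (1)*(-0.489) + (-0.489)*(0.594) + (0.594)*(-0.085) = -0.829956.
  denominator = (1)^2 + (-0.489)^2 + (0.594)^2 + (-0.085)^2 = 1.599182.
  rho(1) = -0.829956 / 1.599182 = -0.5190.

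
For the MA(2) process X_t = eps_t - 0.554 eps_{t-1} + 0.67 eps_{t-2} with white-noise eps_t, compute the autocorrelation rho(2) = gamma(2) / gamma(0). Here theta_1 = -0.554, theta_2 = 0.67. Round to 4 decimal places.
\rho(2) = 0.3816

For an MA(q) process with theta_0 = 1, the autocovariance is
  gamma(k) = sigma^2 * sum_{i=0..q-k} theta_i * theta_{i+k},
and rho(k) = gamma(k) / gamma(0). Sigma^2 cancels.
  numerator   = (1)*(0.67) = 0.67.
  denominator = (1)^2 + (-0.554)^2 + (0.67)^2 = 1.755816.
  rho(2) = 0.67 / 1.755816 = 0.3816.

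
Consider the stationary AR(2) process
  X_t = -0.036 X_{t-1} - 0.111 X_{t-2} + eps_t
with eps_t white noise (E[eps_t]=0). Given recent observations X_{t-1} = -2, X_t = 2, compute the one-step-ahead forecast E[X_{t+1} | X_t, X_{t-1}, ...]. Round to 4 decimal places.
E[X_{t+1} \mid \mathcal F_t] = 0.1500

For an AR(p) model X_t = c + sum_i phi_i X_{t-i} + eps_t, the
one-step-ahead conditional mean is
  E[X_{t+1} | X_t, ...] = c + sum_i phi_i X_{t+1-i}.
Substitute known values:
  E[X_{t+1} | ...] = (-0.036) * (2) + (-0.111) * (-2)
                   = 0.1500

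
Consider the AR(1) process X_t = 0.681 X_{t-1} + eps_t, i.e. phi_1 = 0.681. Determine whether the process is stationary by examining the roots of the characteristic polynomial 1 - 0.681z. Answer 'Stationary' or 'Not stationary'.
\text{Stationary}

The AR(p) characteristic polynomial is P(z) = 1 - 0.681z.
Stationarity requires all roots to lie outside the unit circle, i.e. |z| > 1 for every root.
This is linear in z: 1 + (-0.681) z = 0  =>  z = -1/(-0.681) = 1.468429,  |z| = 1.468429.
Moduli of all roots: 1.4684.
All moduli strictly greater than 1? Yes.
Verdict: Stationary.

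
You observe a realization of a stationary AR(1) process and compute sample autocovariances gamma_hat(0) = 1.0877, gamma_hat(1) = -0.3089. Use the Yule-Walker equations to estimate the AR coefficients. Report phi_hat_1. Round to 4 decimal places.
\hat\phi_{1} = -0.2840

The Yule-Walker equations for an AR(p) process read, in matrix form,
  Gamma_p phi = r_p,   with   (Gamma_p)_{ij} = gamma(|i - j|),
                       (r_p)_i = gamma(i),   i,j = 1..p.
Substitute the sample gammas (Toeplitz matrix and right-hand side of size 1):
  Gamma_p = [[1.0877]]
  r_p     = [-0.3089]
With p = 1 this is the single equation gamma(0) phi_1 = gamma(1):
  phi_hat_1 = gamma(1) / gamma(0) = -0.3089 / 1.0877 = -0.2840.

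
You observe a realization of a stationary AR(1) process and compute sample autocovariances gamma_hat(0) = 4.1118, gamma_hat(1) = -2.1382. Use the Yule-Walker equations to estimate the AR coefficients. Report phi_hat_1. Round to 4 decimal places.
\hat\phi_{1} = -0.5200

The Yule-Walker equations for an AR(p) process read, in matrix form,
  Gamma_p phi = r_p,   with   (Gamma_p)_{ij} = gamma(|i - j|),
                       (r_p)_i = gamma(i),   i,j = 1..p.
Substitute the sample gammas (Toeplitz matrix and right-hand side of size 1):
  Gamma_p = [[4.1118]]
  r_p     = [-2.1382]
With p = 1 this is the single equation gamma(0) phi_1 = gamma(1):
  phi_hat_1 = gamma(1) / gamma(0) = -2.1382 / 4.1118 = -0.5200.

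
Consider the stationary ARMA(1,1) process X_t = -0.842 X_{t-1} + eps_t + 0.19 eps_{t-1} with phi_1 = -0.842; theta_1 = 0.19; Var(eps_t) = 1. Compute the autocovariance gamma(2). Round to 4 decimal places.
\gamma(2) = 1.5845

Multiply the model equation by X_{t-k} and take expectations. With theta_0 = psi_0 = 1 and psi_j the MA(infinity) weights, this gives
  gamma(k) - sum_i phi_i gamma(k-i) = c_k,
  c_k = sigma^2 * sum_{j=k..q} theta_j psi_{j-k}   (c_k = 0 for k > q),
using gamma(-m) = gamma(m).
psi-weights needed (psi_j = theta_j + sum_i phi_i psi_{j-i}):
  psi_1 = theta_1 + phi_1 = 0.19 + (-0.842) = -0.652
Right-hand sides:
  c_0 = sigma^2 (1 + theta_1 psi_1) = 1 * (1 + (0.19)(-0.652)) = 1 * 0.87612 = 0.87612
  c_1 = sigma^2 theta_1 = 1 * (0.19) = 0.19
  c_2 = 0
Equations for k = 0 and k = 1 (AR order 1):
  gamma(0) = phi_1 gamma(1) + c_0
  gamma(1) = phi_1 gamma(0) + c_1
Substituting the second into the first: gamma(0) (1 - phi_1^2) = c_0 + phi_1 c_1, so
  gamma(0) = (c_0 + phi_1 c_1) / (1 - phi_1^2) = (0.87612 + (-0.842)(0.19)) / (1 - (-0.842)^2) = 0.71614 / 0.291036 = 2.460658.
  gamma(1) = phi_1 gamma(0) + c_1 = (-0.842)(2.460658) + (0.19) = -1.881874.
For k = 2 (> q): gamma(2) = phi_1 gamma(1) = (-0.842)(-1.881874) = 1.584538.
Therefore gamma(2) = 1.5845 (to 4 decimal places).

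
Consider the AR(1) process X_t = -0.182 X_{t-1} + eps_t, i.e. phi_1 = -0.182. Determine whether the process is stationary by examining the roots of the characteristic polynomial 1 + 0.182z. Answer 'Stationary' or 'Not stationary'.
\text{Stationary}

The AR(p) characteristic polynomial is P(z) = 1 + 0.182z.
Stationarity requires all roots to lie outside the unit circle, i.e. |z| > 1 for every root.
This is linear in z: 1 + (0.182) z = 0  =>  z = -1/(0.182) = -5.494505,  |z| = 5.494505.
Moduli of all roots: 5.4945.
All moduli strictly greater than 1? Yes.
Verdict: Stationary.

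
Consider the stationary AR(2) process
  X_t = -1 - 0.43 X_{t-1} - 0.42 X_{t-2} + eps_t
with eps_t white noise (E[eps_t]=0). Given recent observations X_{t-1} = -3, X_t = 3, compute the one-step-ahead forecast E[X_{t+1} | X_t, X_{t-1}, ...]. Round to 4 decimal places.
E[X_{t+1} \mid \mathcal F_t] = -1.0300

For an AR(p) model X_t = c + sum_i phi_i X_{t-i} + eps_t, the
one-step-ahead conditional mean is
  E[X_{t+1} | X_t, ...] = c + sum_i phi_i X_{t+1-i}.
Substitute known values:
  E[X_{t+1} | ...] = -1 + (-0.43) * (3) + (-0.42) * (-3)
                   = -1.0300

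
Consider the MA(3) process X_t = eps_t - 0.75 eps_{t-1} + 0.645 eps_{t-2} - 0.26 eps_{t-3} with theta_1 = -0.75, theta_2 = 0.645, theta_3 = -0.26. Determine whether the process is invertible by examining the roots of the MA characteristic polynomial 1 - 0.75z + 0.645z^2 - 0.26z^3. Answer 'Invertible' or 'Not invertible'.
\text{Invertible}

The MA(q) characteristic polynomial is P(z) = 1 - 0.75z + 0.645z^2 - 0.26z^3.
Invertibility requires all roots to lie outside the unit circle, i.e. |z| > 1 for every root.
Degree 3: look for a simple real root z0 first, then factor out (1 - z/z0) and solve the remaining quadratic.
Testing z0 = 2: P(2) = 1 + (-0.75)(2) + (0.645)(2)^2 + (-0.26)(2)^3
  = 1 + (-1.5) + (2.58) + (-2.08) = 0.  So z_0 = 2 is a root, |z_0| = 2.
Divide out the factor (1 - 0.5 z) = (1 - z/z0) (since 1/z0 = 0.5):
  P(z) = (1 - 0.5 z)(1 + (-0.25) z + (0.52) z^2)
  [check: z-coef -0.25 - (0.5) = -0.75; z^2-coef 0.52 - (0.5)(-0.25) = 0.645; z^3-coef -(0.5)(0.52) = -0.26.]
Remaining roots from the quadratic factor 1 + (-0.25) z + (0.52) z^2:
  Set 1 + (-0.25) z + (0.52) z^2 = 0, i.e. a z^2 + b z + c = 0 with a = 0.52, b = -0.25, c = 1.
  Discriminant D = b^2 - 4ac = (-0.25)^2 - 4*(0.52)*1 = 0.0625 - (2.08) = -2.0175.
  D < 0, so the roots are the complex-conjugate pair z = (-b +/- i sqrt(-D)) / (2a) = 0.2404 +/- 1.3658i.
  For a conjugate pair |z|^2 = z * conj(z) = (product of roots) = c/a = 1/(0.52) = 1.923077, so |z| = sqrt(1.923077) = 1.3868 for both roots.
Moduli of all roots: 2.0000, 1.3868, 1.3868.
All moduli strictly greater than 1? Yes.
Verdict: Invertible.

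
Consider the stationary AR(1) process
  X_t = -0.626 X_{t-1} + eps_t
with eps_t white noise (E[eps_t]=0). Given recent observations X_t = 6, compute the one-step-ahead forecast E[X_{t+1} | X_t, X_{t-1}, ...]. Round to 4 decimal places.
E[X_{t+1} \mid \mathcal F_t] = -3.7560

For an AR(p) model X_t = c + sum_i phi_i X_{t-i} + eps_t, the
one-step-ahead conditional mean is
  E[X_{t+1} | X_t, ...] = c + sum_i phi_i X_{t+1-i}.
Substitute known values:
  E[X_{t+1} | ...] = (-0.626) * (6)
                   = -3.7560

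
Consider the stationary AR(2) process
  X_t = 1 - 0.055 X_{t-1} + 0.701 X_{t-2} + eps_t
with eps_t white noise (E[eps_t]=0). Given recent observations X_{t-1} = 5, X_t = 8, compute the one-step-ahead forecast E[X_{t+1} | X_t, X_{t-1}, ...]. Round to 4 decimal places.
E[X_{t+1} \mid \mathcal F_t] = 4.0650

For an AR(p) model X_t = c + sum_i phi_i X_{t-i} + eps_t, the
one-step-ahead conditional mean is
  E[X_{t+1} | X_t, ...] = c + sum_i phi_i X_{t+1-i}.
Substitute known values:
  E[X_{t+1} | ...] = 1 + (-0.055) * (8) + (0.701) * (5)
                   = 4.0650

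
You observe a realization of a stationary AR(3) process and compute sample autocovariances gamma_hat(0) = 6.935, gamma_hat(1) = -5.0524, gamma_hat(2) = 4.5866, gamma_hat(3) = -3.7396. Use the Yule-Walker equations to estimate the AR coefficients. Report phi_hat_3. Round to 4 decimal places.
\hat\phi_{3} = 0.0260

The Yule-Walker equations for an AR(p) process read, in matrix form,
  Gamma_p phi = r_p,   with   (Gamma_p)_{ij} = gamma(|i - j|),
                       (r_p)_i = gamma(i),   i,j = 1..p.
Substitute the sample gammas (Toeplitz matrix and right-hand side of size 3):
  Gamma_p = [[6.935, -5.0524, 4.5866], [-5.0524, 6.935, -5.0524], [4.5866, -5.0524, 6.935]]
  r_p     = [-5.0524, 4.5866, -3.7396]
Written out (R1..R3):
  (R1) 6.935 phi_1 - 5.0524 phi_2 + 4.5866 phi_3 = -5.0524
  (R2) -5.0524 phi_1 + 6.935 phi_2 - 5.0524 phi_3 = 4.5866
  (R3) 4.5866 phi_1 - 5.0524 phi_2 + 6.935 phi_3 = -3.7396
Gaussian elimination:
  R2 <- R2 - (-5.0524/6.935) R1 = R2 - (-0.728536) R1:  3.254143 phi_2 - 1.710895 phi_3 = 0.905743
  R3 <- R3 - (4.5866/6.935) R1 = R3 - (0.66137) R1:  -1.710895 phi_2 + 3.901561 phi_3 = -0.398095
  R3 <- R3 - (-1.710895/3.254143) R2 = R3 - (-0.525759) R2:  3.002043 phi_3 = 0.078107
Back-substitution:
  phi_hat_3 = 0.078107 / 3.002043 = 0.026018
  phi_hat_2 = (0.905743 - (-1.710895)(0.026018)) / 3.254143 = 0.292015
  phi_hat_1 = (-5.0524 - (-5.0524)(0.292015) - (4.5866)(0.026018)) / 6.935 = -0.533001
So phi_hat = [-0.5330, 0.2920, 0.0260].
Therefore phi_hat_3 = 0.0260.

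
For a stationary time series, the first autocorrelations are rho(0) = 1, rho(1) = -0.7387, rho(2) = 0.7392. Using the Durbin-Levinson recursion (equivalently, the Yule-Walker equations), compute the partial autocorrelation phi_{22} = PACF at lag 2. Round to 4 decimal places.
\phi_{22} = 0.4260

The PACF at lag k is phi_{kk}, the last component of the solution
to the Yule-Walker system G_k phi = r_k where
  (G_k)_{ij} = rho(|i - j|), (r_k)_i = rho(i), i,j = 1..k.
Equivalently, Durbin-Levinson gives phi_{kk} iteratively:
  phi_{11} = rho(1)
  phi_{kk} = [rho(k) - sum_{j=1..k-1} phi_{k-1,j} rho(k-j)]
            / [1 - sum_{j=1..k-1} phi_{k-1,j} rho(j)],
  phi_{k,j} = phi_{k-1,j} - phi_{kk} phi_{k-1,k-j},  j = 1..k-1.
Step k = 1:
  phi_11 = rho(1) = -0.7387.
Step k = 2:
  phi_22 = [rho(2) - phi_11 rho(1)] / [1 - phi_11 rho(1)] = [0.7392 - (-0.7387)(-0.7387)] / [1 - (-0.7387)(-0.7387)]
         = 0.19352231 / 0.45432231 = 0.426.
Therefore phi_{22} = 0.4260.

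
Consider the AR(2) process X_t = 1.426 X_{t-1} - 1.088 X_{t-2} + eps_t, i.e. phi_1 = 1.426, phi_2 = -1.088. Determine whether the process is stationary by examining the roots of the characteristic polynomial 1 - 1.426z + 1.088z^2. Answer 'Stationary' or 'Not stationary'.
\text{Not stationary}

The AR(p) characteristic polynomial is P(z) = 1 - 1.426z + 1.088z^2.
Stationarity requires all roots to lie outside the unit circle, i.e. |z| > 1 for every root.
Set 1 + (-1.426) z + (1.088) z^2 = 0, i.e. a z^2 + b z + c = 0 with a = 1.088, b = -1.426, c = 1.
Discriminant D = b^2 - 4ac = (-1.426)^2 - 4*(1.088)*1 = 2.033476 - (4.352) = -2.318524.
D < 0, so the roots are the complex-conjugate pair z = (-b +/- i sqrt(-D)) / (2a) = 0.6553 +/- 0.6998i.
For a conjugate pair |z|^2 = z * conj(z) = (product of roots) = c/a = 1/(1.088) = 0.919118, so |z| = sqrt(0.919118) = 0.9587 for both roots.
Moduli of all roots: 0.9587, 0.9587.
All moduli strictly greater than 1? No.
Verdict: Not stationary.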